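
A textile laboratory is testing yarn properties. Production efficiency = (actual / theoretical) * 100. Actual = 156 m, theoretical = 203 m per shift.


Formula: Efficiency% = (Actual output / Theoretical output) * 100
Efficiency% = (156 / 203) * 100
Efficiency% = 0.768473 * 100 = 76.8473% ≈ 76.8%

76.8%


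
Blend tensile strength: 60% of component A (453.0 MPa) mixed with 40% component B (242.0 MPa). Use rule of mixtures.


Formula: Blend property = (fraction_A * property_A) + (fraction_B * property_B)
Step 1: Contribution A = 60/100 * 453.0 MPa = 271.8 MPa
Step 2: Contribution B = 40/100 * 242.0 MPa = 96.8 MPa
Step 3: Blend tensile strength = 271.8 + 96.8 = 368.6 MPa

368.6 MPa


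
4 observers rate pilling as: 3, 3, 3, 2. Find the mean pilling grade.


Formula: Mean = sum / count
Sum = 3 + 3 + 3 + 2 = 11
Mean = 11 / 4 = 2.8

2.8


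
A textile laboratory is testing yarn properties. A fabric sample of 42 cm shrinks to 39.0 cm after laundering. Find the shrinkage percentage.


Formula: Shrinkage% = ((L_before - L_after) / L_before) * 100
Step 1: Shrinkage = 42 - 39.0 = 3.0 cm
Step 2: Shrinkage% = (3.0 / 42) * 100
Step 3: Shrinkage% = 0.071429 * 100 = 7.1429% ≈ 7.1%

7.1%


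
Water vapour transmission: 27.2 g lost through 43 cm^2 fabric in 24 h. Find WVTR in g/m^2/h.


Formula: WVTR = mass_loss / (area * time)
Step 1: Convert area: 43 cm^2 = 0.0043 m^2
Step 2: WVTR = 27.2 g / (0.0043 m^2 * 24 h)
Step 3: WVTR = 27.2 / 0.1032 = 263.6 g/m^2/h

263.6 g/m^2/h


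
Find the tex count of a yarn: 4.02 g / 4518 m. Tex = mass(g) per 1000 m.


Formula: Tex = (mass_g / length_m) * 1000
Substituting: Tex = (4.02 / 4518) * 1000
Intermediate: 4.02 / 4518 = 0.00088977 g/m
Tex = 0.00088977 * 1000 = 0.89 tex

0.89 tex


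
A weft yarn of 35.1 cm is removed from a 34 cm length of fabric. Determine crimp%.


Formula: Crimp% = ((L_yarn - L_fabric) / L_fabric) * 100
Step 1: Extension = 35.1 - 34 = 1.1 cm
Step 2: Crimp% = (1.1 / 34) * 100
Step 3: Crimp% = 0.032353 * 100 = 3.2353% ≈ 3.2%

3.2%


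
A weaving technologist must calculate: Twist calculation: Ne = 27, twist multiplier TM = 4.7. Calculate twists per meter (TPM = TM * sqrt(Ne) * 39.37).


Formula: TPM = TM * sqrt(Ne) * 39.37
Step 1: sqrt(Ne) = sqrt(27) = 5.1962
Step 2: TM * sqrt(Ne) = 4.7 * 5.1962 = 24.4221
Step 3: TPM = 24.4221 * 39.37 = 961 twists/m

961 twists/m


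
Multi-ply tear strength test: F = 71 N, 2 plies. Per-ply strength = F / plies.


Formula: Per-ply strength = Total force / Number of plies
Per-ply = 71 N / 2
Per-ply = 35.5 N

35.5 N


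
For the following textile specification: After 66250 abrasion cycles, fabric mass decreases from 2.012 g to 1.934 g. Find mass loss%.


Formula: Mass loss% = ((m_before - m_after) / m_before) * 100
Step 1: Mass loss = 2.012 - 1.934 = 0.078 g
Step 2: Ratio = 0.078 / 2.012 = 0.0387674
Step 3: Mass loss% = 0.0387674 * 100 = 3.87674% ≈ 3.88%

3.88%


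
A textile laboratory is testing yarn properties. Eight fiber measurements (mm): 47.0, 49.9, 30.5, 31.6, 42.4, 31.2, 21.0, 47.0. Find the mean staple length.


Formula: Mean = sum of lengths / count
Sum = 47.0 + 49.9 + 30.5 + 31.6 + 42.4 + 31.2 + 21.0 + 47.0
Sum = 300.6 mm
Mean = 300.6 / 8 = 37.58 mm

37.58 mm


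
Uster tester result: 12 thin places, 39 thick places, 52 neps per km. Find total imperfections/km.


Formula: Total = thin places + thick places + neps
Total = 12 + 39 + 52
Total = 103 imperfections/km

103 imperfections/km


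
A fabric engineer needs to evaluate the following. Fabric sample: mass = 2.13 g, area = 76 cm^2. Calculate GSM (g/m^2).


Formula: GSM = mass_g / area_m2
Step 1: Convert area: 76 cm^2 = 76 / 10000 = 0.0076 m^2
Step 2: GSM = 2.13 g / 0.0076 m^2 = 280.3 g/m^2

280.3 g/m^2


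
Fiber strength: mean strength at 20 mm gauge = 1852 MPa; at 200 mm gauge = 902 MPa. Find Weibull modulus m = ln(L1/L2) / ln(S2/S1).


Formula: m = ln(L1/L2) / ln(S2/S1)
Step 1: ln(L1/L2) = ln(20/200) = -2.30259
Step 2: S2/S1 = 902/1852 = 0.48704
Step 3: ln(S2/S1) = ln(0.48704) = -0.71941
Step 4: m = -2.30259 / -0.71941 = 3.20

3.20 (Weibull m)


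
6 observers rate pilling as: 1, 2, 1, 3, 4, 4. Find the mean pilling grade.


Formula: Mean = sum / count
Sum = 1 + 2 + 1 + 3 + 4 + 4 = 15
Mean = 15 / 6 = 2.5

2.5


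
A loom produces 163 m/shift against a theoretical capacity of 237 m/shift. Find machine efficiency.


Formula: Efficiency% = (Actual output / Theoretical output) * 100
Efficiency% = (163 / 237) * 100
Efficiency% = 0.687764 * 100 = 68.7764% ≈ 68.8%

68.8%


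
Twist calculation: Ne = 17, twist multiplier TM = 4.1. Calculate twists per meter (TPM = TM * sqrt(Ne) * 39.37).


Formula: TPM = TM * sqrt(Ne) * 39.37
Step 1: sqrt(Ne) = sqrt(17) = 4.1231
Step 2: TM * sqrt(Ne) = 4.1 * 4.1231 = 16.9047
Step 3: TPM = 16.9047 * 39.37 = 666 twists/m

666 twists/m


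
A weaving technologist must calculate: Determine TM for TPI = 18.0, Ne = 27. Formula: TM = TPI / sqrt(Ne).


Formula: TM = TPI / sqrt(Ne)
Step 1: sqrt(Ne) = sqrt(27) = 5.1962
Step 2: TM = 18.0 / 5.1962 = 3.46

3.46 TM


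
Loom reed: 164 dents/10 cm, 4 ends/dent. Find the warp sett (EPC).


Formula: EPC = (dents per 10 cm * ends per dent) / 10
Step 1: Total ends per 10 cm = 164 * 4 = 656
Step 2: EPC = 656 / 10 = 65.6 ends/cm

65.6 ends/cm


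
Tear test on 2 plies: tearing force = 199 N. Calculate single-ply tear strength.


Formula: Per-ply strength = Total force / Number of plies
Per-ply = 199 N / 2
Per-ply = 99.5 N

99.5 N


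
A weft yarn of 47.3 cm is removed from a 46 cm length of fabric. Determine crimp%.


Formula: Crimp% = ((L_yarn - L_fabric) / L_fabric) * 100
Step 1: Extension = 47.3 - 46 = 1.3 cm
Step 2: Crimp% = (1.3 / 46) * 100
Step 3: Crimp% = 0.028261 * 100 = 2.8261% ≈ 2.8%

2.8%


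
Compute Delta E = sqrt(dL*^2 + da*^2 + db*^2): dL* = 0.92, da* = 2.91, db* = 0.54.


Formula: Delta E = sqrt(dL*^2 + da*^2 + db*^2)
Step 1: dL*^2 = 0.92^2 = 0.8464
Step 2: da*^2 = 2.91^2 = 8.4681
Step 3: db*^2 = 0.54^2 = 0.2916
Step 4: Sum = 0.8464 + 8.4681 + 0.2916 = 9.6061
Step 5: Delta E = sqrt(9.6061) = 3.1

3.1 Delta E


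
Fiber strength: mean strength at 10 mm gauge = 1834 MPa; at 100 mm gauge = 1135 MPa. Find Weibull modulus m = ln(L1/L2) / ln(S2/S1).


Formula: m = ln(L1/L2) / ln(S2/S1)
Step 1: ln(L1/L2) = ln(10/100) = -2.30259
Step 2: S2/S1 = 1135/1834 = 0.61887
Step 3: ln(S2/S1) = ln(0.61887) = -0.47986
Step 4: m = -2.30259 / -0.47986 = 4.80

4.80 (Weibull m)


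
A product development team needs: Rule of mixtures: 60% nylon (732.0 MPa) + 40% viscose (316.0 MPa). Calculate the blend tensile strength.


Formula: Blend property = (fraction_A * property_A) + (fraction_B * property_B)
Step 1: Contribution A = 60/100 * 732.0 MPa = 439.2 MPa
Step 2: Contribution B = 40/100 * 316.0 MPa = 126.4 MPa
Step 3: Blend tensile strength = 439.2 + 126.4 = 565.6 MPa

565.6 MPa


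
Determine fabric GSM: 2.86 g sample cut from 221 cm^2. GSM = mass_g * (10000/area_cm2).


Formula: GSM = mass_g / area_m2
Step 1: Convert area: 221 cm^2 = 221 / 10000 = 0.0221 m^2
Step 2: GSM = 2.86 g / 0.0221 m^2 = 129.4 g/m^2

129.4 g/m^2


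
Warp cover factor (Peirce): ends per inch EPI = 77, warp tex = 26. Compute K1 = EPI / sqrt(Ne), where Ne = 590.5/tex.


Formula: K1 = EPI / sqrt(Ne), with Ne = 590.5 / tex_warp
Step 1: Ne = 590.5 / 26 = 22.712
Step 2: sqrt(Ne) = sqrt(22.712) = 4.7657
Step 3: K1 = 77 / 4.7657 = 16.2

16.2


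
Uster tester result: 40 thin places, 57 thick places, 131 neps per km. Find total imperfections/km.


Formula: Total = thin places + thick places + neps
Total = 40 + 57 + 131
Total = 228 imperfections/km

228 imperfections/km


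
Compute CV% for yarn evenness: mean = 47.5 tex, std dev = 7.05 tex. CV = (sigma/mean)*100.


Formula: CV% = (standard deviation / mean) * 100
Step 1: Ratio = 7.05 / 47.5 = 0.148421
Step 2: CV% = 0.148421 * 100 = 14.8421% ≈ 14.8%

14.8%


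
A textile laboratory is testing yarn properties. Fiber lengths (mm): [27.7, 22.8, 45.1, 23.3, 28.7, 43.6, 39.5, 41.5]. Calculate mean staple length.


Formula: Mean = sum of lengths / count
Sum = 27.7 + 22.8 + 45.1 + 23.3 + 28.7 + 43.6 + 39.5 + 41.5
Sum = 272.2 mm
Mean = 272.2 / 8 = 34.03 mm

34.03 mm


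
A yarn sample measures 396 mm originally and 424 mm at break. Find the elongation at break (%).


Formula: Elongation (%) = ((L_break - L0) / L0) * 100
Step 1: Extension = 424 - 396 = 28 mm
Step 2: Elongation = (28 / 396) * 100
Step 3: Elongation = 0.070707 * 100 = 7.0707% ≈ 7.1%

7.1%


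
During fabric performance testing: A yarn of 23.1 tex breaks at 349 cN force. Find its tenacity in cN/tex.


Formula: Tenacity = Breaking force / Linear density
Tenacity = 349 cN / 23.1 tex
Tenacity = 15.11 cN/tex

15.11 cN/tex


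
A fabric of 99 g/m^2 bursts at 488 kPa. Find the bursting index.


Formula: Bursting Index = Bursting Strength / Fabric GSM
BI = 488 kPa / 99 g/m^2
BI = 4.929 kPa/(g/m^2)

4.929 kPa/(g/m^2)


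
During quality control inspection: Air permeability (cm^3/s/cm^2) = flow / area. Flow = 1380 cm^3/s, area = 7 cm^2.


Formula: Air Permeability = Airflow / Test Area
AP = 1380 cm^3/s / 7 cm^2
AP = 197.1 cm^3/s/cm^2

197.1 cm^3/s/cm^2


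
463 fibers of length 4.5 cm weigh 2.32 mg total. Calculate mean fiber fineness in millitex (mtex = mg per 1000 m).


Formula: fineness (mtex) = mass (mg) / total length (km) = (mass_mg / total_length_m) * 1000
Step 1: Convert fiber length: 4.5 cm = 0.045 m
Step 2: Total fiber length = 463 * 0.045 = 20.835 m
Step 3: Linear density = 2.32 mg / 20.835 m = 0.1114 mg/m
Step 4: fineness = 0.1114 * 1000 = 111.4 mtex

111.4 mtex


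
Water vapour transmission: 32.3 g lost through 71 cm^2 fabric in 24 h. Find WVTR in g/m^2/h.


Formula: WVTR = mass_loss / (area * time)
Step 1: Convert area: 71 cm^2 = 0.0071 m^2
Step 2: WVTR = 32.3 g / (0.0071 m^2 * 24 h)
Step 3: WVTR = 32.3 / 0.1704 = 189.6 g/m^2/h

189.6 g/m^2/h


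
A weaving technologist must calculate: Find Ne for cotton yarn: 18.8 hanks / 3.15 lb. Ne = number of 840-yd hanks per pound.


Formula: Ne = hanks / mass_lb
Substituting: Ne = 18.8 / 3.15
Ne = 6.0

6.0 Ne


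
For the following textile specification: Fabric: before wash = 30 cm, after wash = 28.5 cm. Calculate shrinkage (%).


Formula: Shrinkage% = ((L_before - L_after) / L_before) * 100
Step 1: Shrinkage = 30 - 28.5 = 1.5 cm
Step 2: Shrinkage% = (1.5 / 30) * 100
Step 3: Shrinkage% = 0.05 * 100 = 5.0%

5.0%


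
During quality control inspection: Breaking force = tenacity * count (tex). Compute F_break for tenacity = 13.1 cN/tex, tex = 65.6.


Formula: Breaking force = Tenacity * Linear density
F = 13.1 cN/tex * 65.6 tex
F = 859.36 cN

859.36 cN


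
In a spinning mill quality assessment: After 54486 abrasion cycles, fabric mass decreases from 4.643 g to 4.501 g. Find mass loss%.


Formula: Mass loss% = ((m_before - m_after) / m_before) * 100
Step 1: Mass loss = 4.643 - 4.501 = 0.142 g
Step 2: Ratio = 0.142 / 4.643 = 0.0305837
Step 3: Mass loss% = 0.0305837 * 100 = 3.05837% ≈ 3.06%

3.06%


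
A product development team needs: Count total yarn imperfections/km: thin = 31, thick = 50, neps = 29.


Formula: Total = thin places + thick places + neps
Total = 31 + 50 + 29
Total = 110 imperfections/km

110 imperfections/km


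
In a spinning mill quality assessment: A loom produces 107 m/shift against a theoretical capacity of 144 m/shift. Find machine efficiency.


Formula: Efficiency% = (Actual output / Theoretical output) * 100
Efficiency% = (107 / 144) * 100
Efficiency% = 0.743056 * 100 = 74.3056% ≈ 74.3%

74.3%


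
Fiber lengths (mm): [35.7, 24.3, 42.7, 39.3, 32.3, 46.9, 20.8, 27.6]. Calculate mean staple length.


Formula: Mean = sum of lengths / count
Sum = 35.7 + 24.3 + 42.7 + 39.3 + 32.3 + 46.9 + 20.8 + 27.6
Sum = 269.6 mm
Mean = 269.6 / 8 = 33.70 mm

33.70 mm


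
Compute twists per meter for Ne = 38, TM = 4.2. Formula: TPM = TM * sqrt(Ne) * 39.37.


Formula: TPM = TM * sqrt(Ne) * 39.37
Step 1: sqrt(Ne) = sqrt(38) = 6.1644
Step 2: TM * sqrt(Ne) = 4.2 * 6.1644 = 25.8905
Step 3: TPM = 25.8905 * 39.37 = 1019 twists/m

1019 twists/m


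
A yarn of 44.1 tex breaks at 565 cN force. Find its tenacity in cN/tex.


Formula: Tenacity = Breaking force / Linear density
Tenacity = 565 cN / 44.1 tex
Tenacity = 12.81 cN/tex

12.81 cN/tex


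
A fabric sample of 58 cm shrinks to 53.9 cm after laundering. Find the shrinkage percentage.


Formula: Shrinkage% = ((L_before - L_after) / L_before) * 100
Step 1: Shrinkage = 58 - 53.9 = 4.1 cm
Step 2: Shrinkage% = (4.1 / 58) * 100
Step 3: Shrinkage% = 0.07069 * 100 = 7.069% ≈ 7.1%

7.1%


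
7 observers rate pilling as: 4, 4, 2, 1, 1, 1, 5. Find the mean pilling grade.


Formula: Mean = sum / count
Sum = 4 + 4 + 2 + 1 + 1 + 1 + 5 = 18
Mean = 18 / 7 = 2.6

2.6


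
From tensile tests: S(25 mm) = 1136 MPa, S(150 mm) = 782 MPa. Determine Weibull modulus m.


Formula: m = ln(L1/L2) / ln(S2/S1)
Step 1: ln(L1/L2) = ln(25/150) = -1.79176
Step 2: S2/S1 = 782/1136 = 0.68838
Step 3: ln(S2/S1) = ln(0.68838) = -0.37341
Step 4: m = -1.79176 / -0.37341 = 4.80

4.80 (Weibull m)


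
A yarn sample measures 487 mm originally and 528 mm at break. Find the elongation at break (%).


Formula: Elongation (%) = ((L_break - L0) / L0) * 100
Step 1: Extension = 528 - 487 = 41 mm
Step 2: Elongation = (41 / 487) * 100
Step 3: Elongation = 0.084189 * 100 = 8.4189% ≈ 8.4%

8.4%


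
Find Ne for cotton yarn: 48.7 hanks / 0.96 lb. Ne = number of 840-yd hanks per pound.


Formula: Ne = hanks / mass_lb
Substituting: Ne = 48.7 / 0.96
Ne = 50.7

50.7 Ne


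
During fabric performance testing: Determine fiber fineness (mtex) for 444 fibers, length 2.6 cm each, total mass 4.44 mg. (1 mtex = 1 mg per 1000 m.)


Formula: fineness (mtex) = mass (mg) / total length (km) = (mass_mg / total_length_m) * 1000
Step 1: Convert fiber length: 2.6 cm = 0.026 m
Step 2: Total fiber length = 444 * 0.026 = 11.544 m
Step 3: Linear density = 4.44 mg / 11.544 m = 0.3846 mg/m
Step 4: fineness = 0.3846 * 1000 = 384.6 mtex

384.6 mtex


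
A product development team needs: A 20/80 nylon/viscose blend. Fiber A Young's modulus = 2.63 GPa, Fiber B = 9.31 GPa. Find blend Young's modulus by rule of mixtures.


Formula: Blend property = (fraction_A * property_A) + (fraction_B * property_B)
Step 1: Contribution A = 20/100 * 2.63 GPa = 0.526 GPa
Step 2: Contribution B = 80/100 * 9.31 GPa = 7.448 GPa
Step 3: Blend Young's modulus = 0.526 + 7.448 = 7.974 GPa

7.974 GPa


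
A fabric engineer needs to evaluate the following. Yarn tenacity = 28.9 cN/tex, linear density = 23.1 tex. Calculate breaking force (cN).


Formula: Breaking force = Tenacity * Linear density
F = 28.9 cN/tex * 23.1 tex
F = 667.59 cN

667.59 cN


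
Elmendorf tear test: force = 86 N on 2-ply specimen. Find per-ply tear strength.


Formula: Per-ply strength = Total force / Number of plies
Per-ply = 86 N / 2
Per-ply = 43 N

43 N


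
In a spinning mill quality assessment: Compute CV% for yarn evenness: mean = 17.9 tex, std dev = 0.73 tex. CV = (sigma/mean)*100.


Formula: CV% = (standard deviation / mean) * 100
Step 1: Ratio = 0.73 / 17.9 = 0.040782
Step 2: CV% = 0.040782 * 100 = 4.0782% ≈ 4.1%

4.1%


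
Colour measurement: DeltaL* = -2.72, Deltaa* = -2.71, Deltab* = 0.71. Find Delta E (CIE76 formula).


Formula: Delta E = sqrt(dL*^2 + da*^2 + db*^2)
Step 1: dL*^2 = (-2.72)^2 = 7.3984
Step 2: da*^2 = (-2.71)^2 = 7.3441
Step 3: db*^2 = 0.71^2 = 0.5041
Step 4: Sum = 7.3984 + 7.3441 + 0.5041 = 15.2466
Step 5: Delta E = sqrt(15.2466) = 3.9

3.9 Delta E


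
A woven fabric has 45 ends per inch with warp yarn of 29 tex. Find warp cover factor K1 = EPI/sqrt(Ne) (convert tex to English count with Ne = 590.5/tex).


Formula: K1 = EPI / sqrt(Ne), with Ne = 590.5 / tex_warp
Step 1: Ne = 590.5 / 29 = 20.362
Step 2: sqrt(Ne) = sqrt(20.362) = 4.5124
Step 3: K1 = 45 / 4.5124 = 10.0

10.0


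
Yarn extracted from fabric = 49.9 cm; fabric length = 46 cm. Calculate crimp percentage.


Formula: Crimp% = ((L_yarn - L_fabric) / L_fabric) * 100
Step 1: Extension = 49.9 - 46 = 3.9 cm
Step 2: Crimp% = (3.9 / 46) * 100
Step 3: Crimp% = 0.084783 * 100 = 8.4783% ≈ 8.5%

8.5%


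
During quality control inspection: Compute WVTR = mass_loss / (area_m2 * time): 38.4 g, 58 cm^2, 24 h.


Formula: WVTR = mass_loss / (area * time)
Step 1: Convert area: 58 cm^2 = 0.0058 m^2
Step 2: WVTR = 38.4 g / (0.0058 m^2 * 24 h)
Step 3: WVTR = 38.4 / 0.1392 = 275.9 g/m^2/h

275.9 g/m^2/h


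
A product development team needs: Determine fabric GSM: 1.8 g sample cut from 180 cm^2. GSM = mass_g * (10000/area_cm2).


Formula: GSM = mass_g / area_m2
Step 1: Convert area: 180 cm^2 = 180 / 10000 = 0.018 m^2
Step 2: GSM = 1.8 g / 0.018 m^2 = 100.0 g/m^2

100.0 g/m^2


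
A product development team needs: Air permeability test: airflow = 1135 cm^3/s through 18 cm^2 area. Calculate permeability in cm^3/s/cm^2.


Formula: Air Permeability = Airflow / Test Area
AP = 1135 cm^3/s / 18 cm^2
AP = 63.1 cm^3/s/cm^2

63.1 cm^3/s/cm^2


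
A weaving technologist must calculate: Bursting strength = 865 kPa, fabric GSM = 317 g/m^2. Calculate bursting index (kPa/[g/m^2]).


Formula: Bursting Index = Bursting Strength / Fabric GSM
BI = 865 kPa / 317 g/m^2
BI = 2.729 kPa/(g/m^2)

2.729 kPa/(g/m^2)


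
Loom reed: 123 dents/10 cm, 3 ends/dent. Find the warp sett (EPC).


Formula: EPC = (dents per 10 cm * ends per dent) / 10
Step 1: Total ends per 10 cm = 123 * 3 = 369
Step 2: EPC = 369 / 10 = 36.9 ends/cm

36.9 ends/cm


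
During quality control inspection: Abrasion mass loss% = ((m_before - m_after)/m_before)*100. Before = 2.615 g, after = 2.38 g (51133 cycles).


Formula: Mass loss% = ((m_before - m_after) / m_before) * 100
Step 1: Mass loss = 2.615 - 2.38 = 0.235 g
Step 2: Ratio = 0.235 / 2.615 = 0.0898662
Step 3: Mass loss% = 0.0898662 * 100 = 8.98662% ≈ 8.99%

8.99%


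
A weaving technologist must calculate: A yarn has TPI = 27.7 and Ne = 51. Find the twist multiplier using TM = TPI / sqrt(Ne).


Formula: TM = TPI / sqrt(Ne)
Step 1: sqrt(Ne) = sqrt(51) = 7.1414
Step 2: TM = 27.7 / 7.1414 = 3.88

3.88 TM


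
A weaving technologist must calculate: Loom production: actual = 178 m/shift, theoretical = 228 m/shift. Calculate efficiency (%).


Formula: Efficiency% = (Actual output / Theoretical output) * 100
Efficiency% = (178 / 228) * 100
Efficiency% = 0.780702 * 100 = 78.0702% ≈ 78.1%

78.1%


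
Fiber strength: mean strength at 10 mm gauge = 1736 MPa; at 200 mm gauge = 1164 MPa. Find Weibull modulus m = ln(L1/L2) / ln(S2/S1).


Formula: m = ln(L1/L2) / ln(S2/S1)
Step 1: ln(L1/L2) = ln(10/200) = -2.99573
Step 2: S2/S1 = 1164/1736 = 0.67051
Step 3: ln(S2/S1) = ln(0.67051) = -0.39972
Step 4: m = -2.99573 / -0.39972 = 7.49

7.49 (Weibull m)


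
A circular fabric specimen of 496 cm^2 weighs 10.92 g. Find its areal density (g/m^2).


Formula: GSM = mass_g / area_m2
Step 1: Convert area: 496 cm^2 = 496 / 10000 = 0.0496 m^2
Step 2: GSM = 10.92 g / 0.0496 m^2 = 220.2 g/m^2

220.2 g/m^2


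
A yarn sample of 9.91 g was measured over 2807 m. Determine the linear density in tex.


Formula: Tex = (mass_g / length_m) * 1000
Substituting: Tex = (9.91 / 2807) * 1000
Intermediate: 9.91 / 2807 = 0.00353046 g/m
Tex = 0.00353046 * 1000 = 3.53 tex

3.53 tex


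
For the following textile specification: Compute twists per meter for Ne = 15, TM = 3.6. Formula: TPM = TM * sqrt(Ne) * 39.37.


Formula: TPM = TM * sqrt(Ne) * 39.37
Step 1: sqrt(Ne) = sqrt(15) = 3.873
Step 2: TM * sqrt(Ne) = 3.6 * 3.873 = 13.9428
Step 3: TPM = 13.9428 * 39.37 = 549 twists/m

549 twists/m


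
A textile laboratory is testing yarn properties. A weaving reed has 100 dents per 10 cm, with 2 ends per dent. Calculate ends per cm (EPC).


Formula: EPC = (dents per 10 cm * ends per dent) / 10
Step 1: Total ends per 10 cm = 100 * 2 = 200
Step 2: EPC = 200 / 10 = 20.0 ends/cm

20.0 ends/cm


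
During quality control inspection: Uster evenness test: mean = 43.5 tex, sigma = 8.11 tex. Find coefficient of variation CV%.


Formula: CV% = (standard deviation / mean) * 100
Step 1: Ratio = 8.11 / 43.5 = 0.186437
Step 2: CV% = 0.186437 * 100 = 18.6437% ≈ 18.6%

18.6%


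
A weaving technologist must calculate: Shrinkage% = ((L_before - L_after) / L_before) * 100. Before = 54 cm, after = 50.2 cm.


Formula: Shrinkage% = ((L_before - L_after) / L_before) * 100
Step 1: Shrinkage = 54 - 50.2 = 3.8 cm
Step 2: Shrinkage% = (3.8 / 54) * 100
Step 3: Shrinkage% = 0.07037 * 100 = 7.037% ≈ 7.0%

7.0%


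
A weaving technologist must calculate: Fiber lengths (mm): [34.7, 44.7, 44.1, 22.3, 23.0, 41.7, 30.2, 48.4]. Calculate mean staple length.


Formula: Mean = sum of lengths / count
Sum = 34.7 + 44.7 + 44.1 + 22.3 + 23.0 + 41.7 + 30.2 + 48.4
Sum = 289.1 mm
Mean = 289.1 / 8 = 36.14 mm

36.14 mm


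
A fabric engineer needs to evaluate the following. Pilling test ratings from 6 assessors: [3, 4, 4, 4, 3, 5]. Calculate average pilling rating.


Formula: Mean = sum / count
Sum = 3 + 4 + 4 + 4 + 3 + 5 = 23
Mean = 23 / 6 = 3.8

3.8


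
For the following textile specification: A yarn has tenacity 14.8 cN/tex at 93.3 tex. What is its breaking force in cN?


Formula: Breaking force = Tenacity * Linear density
F = 14.8 cN/tex * 93.3 tex
F = 1380.84 cN

1380.84 cN


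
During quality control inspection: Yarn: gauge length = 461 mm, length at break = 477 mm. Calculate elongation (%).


Formula: Elongation (%) = ((L_break - L0) / L0) * 100
Step 1: Extension = 477 - 461 = 16 mm
Step 2: Elongation = (16 / 461) * 100
Step 3: Elongation = 0.034707 * 100 = 3.4707% ≈ 3.5%

3.5%


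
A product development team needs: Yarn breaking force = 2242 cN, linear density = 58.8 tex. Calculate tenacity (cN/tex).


Formula: Tenacity = Breaking force / Linear density
Tenacity = 2242 cN / 58.8 tex
Tenacity = 38.13 cN/tex

38.13 cN/tex


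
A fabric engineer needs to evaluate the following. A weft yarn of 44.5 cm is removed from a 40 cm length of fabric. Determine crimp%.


Formula: Crimp% = ((L_yarn - L_fabric) / L_fabric) * 100
Step 1: Extension = 44.5 - 40 = 4.5 cm
Step 2: Crimp% = (4.5 / 40) * 100
Step 3: Crimp% = 0.1125 * 100 = 11.25% ≈ 11.3%

11.3%


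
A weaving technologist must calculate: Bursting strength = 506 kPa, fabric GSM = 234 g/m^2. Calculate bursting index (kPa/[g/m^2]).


Formula: Bursting Index = Bursting Strength / Fabric GSM
BI = 506 kPa / 234 g/m^2
BI = 2.162 kPa/(g/m^2)

2.162 kPa/(g/m^2)


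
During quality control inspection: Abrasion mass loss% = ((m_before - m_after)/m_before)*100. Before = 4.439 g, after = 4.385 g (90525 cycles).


Formula: Mass loss% = ((m_before - m_after) / m_before) * 100
Step 1: Mass loss = 4.439 - 4.385 = 0.054 g
Step 2: Ratio = 0.054 / 4.439 = 0.0121649
Step 3: Mass loss% = 0.0121649 * 100 = 1.21649% ≈ 1.22%

1.22%


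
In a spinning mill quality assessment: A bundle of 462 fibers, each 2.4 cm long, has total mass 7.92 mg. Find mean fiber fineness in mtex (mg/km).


Formula: fineness (mtex) = mass (mg) / total length (km) = (mass_mg / total_length_m) * 1000
Step 1: Convert fiber length: 2.4 cm = 0.024 m
Step 2: Total fiber length = 462 * 0.024 = 11.088 m
Step 3: Linear density = 7.92 mg / 11.088 m = 0.7143 mg/m
Step 4: fineness = 0.7143 * 1000 = 714.3 mtex

714.3 mtex


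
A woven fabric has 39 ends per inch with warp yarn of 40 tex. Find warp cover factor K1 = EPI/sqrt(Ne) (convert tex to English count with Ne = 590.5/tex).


Formula: K1 = EPI / sqrt(Ne), with Ne = 590.5 / tex_warp
Step 1: Ne = 590.5 / 40 = 14.763
Step 2: sqrt(Ne) = sqrt(14.763) = 3.8423
Step 3: K1 = 39 / 3.8423 = 10.2

10.2


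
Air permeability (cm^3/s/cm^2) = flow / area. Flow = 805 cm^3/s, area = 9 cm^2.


Formula: Air Permeability = Airflow / Test Area
AP = 805 cm^3/s / 9 cm^2
AP = 89.4 cm^3/s/cm^2

89.4 cm^3/s/cm^2


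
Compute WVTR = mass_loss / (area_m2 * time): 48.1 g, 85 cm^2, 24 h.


Formula: WVTR = mass_loss / (area * time)
Step 1: Convert area: 85 cm^2 = 0.0085 m^2
Step 2: WVTR = 48.1 g / (0.0085 m^2 * 24 h)
Step 3: WVTR = 48.1 / 0.204 = 235.8 g/m^2/h

235.8 g/m^2/h


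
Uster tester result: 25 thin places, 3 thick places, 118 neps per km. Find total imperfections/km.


Formula: Total = thin places + thick places + neps
Total = 25 + 3 + 118
Total = 146 imperfections/km

146 imperfections/km


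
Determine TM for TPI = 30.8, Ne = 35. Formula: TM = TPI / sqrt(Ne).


Formula: TM = TPI / sqrt(Ne)
Step 1: sqrt(Ne) = sqrt(35) = 5.9161
Step 2: TM = 30.8 / 5.9161 = 5.21

5.21 TM


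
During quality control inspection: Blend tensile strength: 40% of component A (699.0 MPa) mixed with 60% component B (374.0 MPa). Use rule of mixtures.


Formula: Blend property = (fraction_A * property_A) + (fraction_B * property_B)
Step 1: Contribution A = 40/100 * 699.0 MPa = 279.6 MPa
Step 2: Contribution B = 60/100 * 374.0 MPa = 224.4 MPa
Step 3: Blend tensile strength = 279.6 + 224.4 = 504.0 MPa

504.0 MPa


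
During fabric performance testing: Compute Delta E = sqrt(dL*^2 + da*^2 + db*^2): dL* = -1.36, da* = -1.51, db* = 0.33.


Formula: Delta E = sqrt(dL*^2 + da*^2 + db*^2)
Step 1: dL*^2 = (-1.36)^2 = 1.8496
Step 2: da*^2 = (-1.51)^2 = 2.2801
Step 3: db*^2 = 0.33^2 = 0.1089
Step 4: Sum = 1.8496 + 2.2801 + 0.1089 = 4.2386
Step 5: Delta E = sqrt(4.2386) = 2.06

2.06 Delta E


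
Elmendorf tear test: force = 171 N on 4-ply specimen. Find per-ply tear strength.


Formula: Per-ply strength = Total force / Number of plies
Per-ply = 171 N / 4
Per-ply = 42.75 N

42.75 N


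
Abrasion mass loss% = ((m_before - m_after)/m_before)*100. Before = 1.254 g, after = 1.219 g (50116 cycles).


Formula: Mass loss% = ((m_before - m_after) / m_before) * 100
Step 1: Mass loss = 1.254 - 1.219 = 0.035 g
Step 2: Ratio = 0.035 / 1.254 = 0.0279107
Step 3: Mass loss% = 0.0279107 * 100 = 2.79107% ≈ 2.79%

2.79%


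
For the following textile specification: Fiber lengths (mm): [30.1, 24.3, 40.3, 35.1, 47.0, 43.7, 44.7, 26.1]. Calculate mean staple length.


Formula: Mean = sum of lengths / count
Sum = 30.1 + 24.3 + 40.3 + 35.1 + 47.0 + 43.7 + 44.7 + 26.1
Sum = 291.3 mm
Mean = 291.3 / 8 = 36.41 mm

36.41 mm


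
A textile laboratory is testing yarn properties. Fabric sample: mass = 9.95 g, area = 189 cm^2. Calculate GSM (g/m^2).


Formula: GSM = mass_g / area_m2
Step 1: Convert area: 189 cm^2 = 189 / 10000 = 0.0189 m^2
Step 2: GSM = 9.95 g / 0.0189 m^2 = 526.5 g/m^2

526.5 g/m^2


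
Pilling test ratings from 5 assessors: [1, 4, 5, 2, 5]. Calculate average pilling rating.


Formula: Mean = sum / count
Sum = 1 + 4 + 5 + 2 + 5 = 17
Mean = 17 / 5 = 3.4

3.4


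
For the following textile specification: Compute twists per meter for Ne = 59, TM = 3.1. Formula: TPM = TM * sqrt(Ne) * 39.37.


Formula: TPM = TM * sqrt(Ne) * 39.37
Step 1: sqrt(Ne) = sqrt(59) = 7.6811
Step 2: TM * sqrt(Ne) = 3.1 * 7.6811 = 23.8114
Step 3: TPM = 23.8114 * 39.37 = 937 twists/m

937 twists/m


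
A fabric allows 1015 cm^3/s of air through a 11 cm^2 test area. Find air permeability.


Formula: Air Permeability = Airflow / Test Area
AP = 1015 cm^3/s / 11 cm^2
AP = 92.3 cm^3/s/cm^2

92.3 cm^3/s/cm^2


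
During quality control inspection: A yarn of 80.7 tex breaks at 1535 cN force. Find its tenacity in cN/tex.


Formula: Tenacity = Breaking force / Linear density
Tenacity = 1535 cN / 80.7 tex
Tenacity = 19.02 cN/tex

19.02 cN/tex


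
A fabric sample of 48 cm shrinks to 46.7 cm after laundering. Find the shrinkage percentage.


Formula: Shrinkage% = ((L_before - L_after) / L_before) * 100
Step 1: Shrinkage = 48 - 46.7 = 1.3 cm
Step 2: Shrinkage% = (1.3 / 48) * 100
Step 3: Shrinkage% = 0.027083 * 100 = 2.7083% ≈ 2.7%

2.7%


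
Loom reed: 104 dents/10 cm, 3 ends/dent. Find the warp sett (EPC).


Formula: EPC = (dents per 10 cm * ends per dent) / 10
Step 1: Total ends per 10 cm = 104 * 3 = 312
Step 2: EPC = 312 / 10 = 31.2 ends/cm

31.2 ends/cm


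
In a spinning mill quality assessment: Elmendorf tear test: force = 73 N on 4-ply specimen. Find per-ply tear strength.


Formula: Per-ply strength = Total force / Number of plies
Per-ply = 73 N / 4
Per-ply = 18.25 N

18.25 N


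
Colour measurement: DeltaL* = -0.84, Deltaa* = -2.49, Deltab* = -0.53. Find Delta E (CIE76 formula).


Formula: Delta E = sqrt(dL*^2 + da*^2 + db*^2)
Step 1: dL*^2 = (-0.84)^2 = 0.7056
Step 2: da*^2 = (-2.49)^2 = 6.2001
Step 3: db*^2 = (-0.53)^2 = 0.2809
Step 4: Sum = 0.7056 + 6.2001 + 0.2809 = 7.1866
Step 5: Delta E = sqrt(7.1866) = 2.68

2.68 Delta E


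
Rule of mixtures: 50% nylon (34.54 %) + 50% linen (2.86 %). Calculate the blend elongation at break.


Formula: Blend property = (fraction_A * property_A) + (fraction_B * property_B)
Step 1: Contribution A = 50/100 * 34.54 % = 17.27 %
Step 2: Contribution B = 50/100 * 2.86 % = 1.43 %
Step 3: Blend elongation at break = 17.27 + 1.43 = 18.7 %

18.7 %


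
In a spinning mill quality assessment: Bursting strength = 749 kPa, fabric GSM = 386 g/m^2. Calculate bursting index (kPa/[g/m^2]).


Formula: Bursting Index = Bursting Strength / Fabric GSM
BI = 749 kPa / 386 g/m^2
BI = 1.940 kPa/(g/m^2)

1.940 kPa/(g/m^2)


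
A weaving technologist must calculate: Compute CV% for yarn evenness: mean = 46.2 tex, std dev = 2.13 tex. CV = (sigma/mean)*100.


Formula: CV% = (standard deviation / mean) * 100
Step 1: Ratio = 2.13 / 46.2 = 0.046104
Step 2: CV% = 0.046104 * 100 = 4.6104% ≈ 4.6%

4.6%


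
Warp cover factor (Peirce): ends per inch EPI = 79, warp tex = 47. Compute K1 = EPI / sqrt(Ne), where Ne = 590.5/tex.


Formula: K1 = EPI / sqrt(Ne), with Ne = 590.5 / tex_warp
Step 1: Ne = 590.5 / 47 = 12.564
Step 2: sqrt(Ne) = sqrt(12.564) = 3.5446
Step 3: K1 = 79 / 3.5446 = 22.3

22.3


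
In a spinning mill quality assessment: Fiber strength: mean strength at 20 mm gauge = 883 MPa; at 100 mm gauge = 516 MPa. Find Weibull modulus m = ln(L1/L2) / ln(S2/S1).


Formula: m = ln(L1/L2) / ln(S2/S1)
Step 1: ln(L1/L2) = ln(20/100) = -1.60944
Step 2: S2/S1 = 516/883 = 0.58437
Step 3: ln(S2/S1) = ln(0.58437) = -0.53722
Step 4: m = -1.60944 / -0.53722 = 3.00

3.00 (Weibull m)


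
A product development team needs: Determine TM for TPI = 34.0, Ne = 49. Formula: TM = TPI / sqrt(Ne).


Formula: TM = TPI / sqrt(Ne)
Step 1: sqrt(Ne) = sqrt(49) = 7
Step 2: TM = 34.0 / 7 = 4.86

4.86 TM


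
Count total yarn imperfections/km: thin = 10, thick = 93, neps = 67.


Formula: Total = thin places + thick places + neps
Total = 10 + 93 + 67
Total = 170 imperfections/km

170 imperfections/km


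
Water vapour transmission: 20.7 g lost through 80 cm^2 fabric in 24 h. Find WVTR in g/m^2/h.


Formula: WVTR = mass_loss / (area * time)
Step 1: Convert area: 80 cm^2 = 0.008 m^2
Step 2: WVTR = 20.7 g / (0.008 m^2 * 24 h)
Step 3: WVTR = 20.7 / 0.192 = 107.8 g/m^2/h

107.8 g/m^2/h


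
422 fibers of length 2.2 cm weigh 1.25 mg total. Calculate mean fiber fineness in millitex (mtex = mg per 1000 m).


Formula: fineness (mtex) = mass (mg) / total length (km) = (mass_mg / total_length_m) * 1000
Step 1: Convert fiber length: 2.2 cm = 0.022 m
Step 2: Total fiber length = 422 * 0.022 = 9.284 m
Step 3: Linear density = 1.25 mg / 9.284 m = 0.1346 mg/m
Step 4: fineness = 0.1346 * 1000 = 134.6 mtex

134.6 mtex


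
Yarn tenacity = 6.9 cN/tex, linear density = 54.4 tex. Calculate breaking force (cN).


Formula: Breaking force = Tenacity * Linear density
F = 6.9 cN/tex * 54.4 tex
F = 375.36 cN

375.36 cN


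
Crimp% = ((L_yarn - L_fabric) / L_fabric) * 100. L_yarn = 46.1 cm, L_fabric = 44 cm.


Formula: Crimp% = ((L_yarn - L_fabric) / L_fabric) * 100
Step 1: Extension = 46.1 - 44 = 2.1 cm
Step 2: Crimp% = (2.1 / 44) * 100
Step 3: Crimp% = 0.047727 * 100 = 4.7727% ≈ 4.8%

4.8%


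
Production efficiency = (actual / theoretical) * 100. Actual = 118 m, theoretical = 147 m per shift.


Formula: Efficiency% = (Actual output / Theoretical output) * 100
Efficiency% = (118 / 147) * 100
Efficiency% = 0.802721 * 100 = 80.2721% ≈ 80.3%

80.3%


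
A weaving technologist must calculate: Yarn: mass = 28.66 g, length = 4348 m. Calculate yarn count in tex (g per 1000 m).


Formula: Tex = (mass_g / length_m) * 1000
Substituting: Tex = (28.66 / 4348) * 1000
Intermediate: 28.66 / 4348 = 0.00659154 g/m
Tex = 0.00659154 * 1000 = 6.59 tex

6.59 tex


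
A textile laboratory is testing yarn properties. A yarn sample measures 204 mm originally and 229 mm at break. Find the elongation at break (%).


Formula: Elongation (%) = ((L_break - L0) / L0) * 100
Step 1: Extension = 229 - 204 = 25 mm
Step 2: Elongation = (25 / 204) * 100
Step 3: Elongation = 0.122549 * 100 = 12.2549% ≈ 12.3%

12.3%


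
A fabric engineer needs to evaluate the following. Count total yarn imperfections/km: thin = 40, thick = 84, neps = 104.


Formula: Total = thin places + thick places + neps
Total = 40 + 84 + 104
Total = 228 imperfections/km

228 imperfections/km


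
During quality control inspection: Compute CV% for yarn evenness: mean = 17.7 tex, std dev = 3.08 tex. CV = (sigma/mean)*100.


Formula: CV% = (standard deviation / mean) * 100
Step 1: Ratio = 3.08 / 17.7 = 0.174011
Step 2: CV% = 0.174011 * 100 = 17.4011% ≈ 17.4%

17.4%


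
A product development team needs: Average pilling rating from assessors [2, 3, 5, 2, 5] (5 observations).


Formula: Mean = sum / count
Sum = 2 + 3 + 5 + 2 + 5 = 17
Mean = 17 / 5 = 3.4

3.4


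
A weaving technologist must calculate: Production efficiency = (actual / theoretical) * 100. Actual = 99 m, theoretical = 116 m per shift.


Formula: Efficiency% = (Actual output / Theoretical output) * 100
Efficiency% = (99 / 116) * 100
Efficiency% = 0.853448 * 100 = 85.3448% ≈ 85.3%

85.3%


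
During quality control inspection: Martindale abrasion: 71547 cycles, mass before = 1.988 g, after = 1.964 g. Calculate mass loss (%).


Formula: Mass loss% = ((m_before - m_after) / m_before) * 100
Step 1: Mass loss = 1.988 - 1.964 = 0.024 g
Step 2: Ratio = 0.024 / 1.988 = 0.0120724
Step 3: Mass loss% = 0.0120724 * 100 = 1.20724% ≈ 1.21%

1.21%


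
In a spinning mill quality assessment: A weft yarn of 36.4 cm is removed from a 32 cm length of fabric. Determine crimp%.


Formula: Crimp% = ((L_yarn - L_fabric) / L_fabric) * 100
Step 1: Extension = 36.4 - 32 = 4.4 cm
Step 2: Crimp% = (4.4 / 32) * 100
Step 3: Crimp% = 0.1375 * 100 = 13.75% ≈ 13.8%

13.8%


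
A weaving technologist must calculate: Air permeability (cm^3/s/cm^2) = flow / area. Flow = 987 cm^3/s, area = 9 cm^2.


Formula: Air Permeability = Airflow / Test Area
AP = 987 cm^3/s / 9 cm^2
AP = 109.7 cm^3/s/cm^2

109.7 cm^3/s/cm^2


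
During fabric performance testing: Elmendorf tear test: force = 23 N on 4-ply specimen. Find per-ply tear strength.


Formula: Per-ply strength = Total force / Number of plies
Per-ply = 23 N / 4
Per-ply = 5.75 N

5.75 N


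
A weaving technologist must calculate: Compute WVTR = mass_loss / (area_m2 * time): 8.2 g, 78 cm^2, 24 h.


Formula: WVTR = mass_loss / (area * time)
Step 1: Convert area: 78 cm^2 = 0.0078 m^2
Step 2: WVTR = 8.2 g / (0.0078 m^2 * 24 h)
Step 3: WVTR = 8.2 / 0.1872 = 43.8 g/m^2/h

43.8 g/m^2/h


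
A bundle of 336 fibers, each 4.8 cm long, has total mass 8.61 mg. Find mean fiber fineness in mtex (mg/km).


Formula: fineness (mtex) = mass (mg) / total length (km) = (mass_mg / total_length_m) * 1000
Step 1: Convert fiber length: 4.8 cm = 0.048 m
Step 2: Total fiber length = 336 * 0.048 = 16.128 m
Step 3: Linear density = 8.61 mg / 16.128 m = 0.5339 mg/m
Step 4: fineness = 0.5339 * 1000 = 533.9 mtex

533.9 mtex


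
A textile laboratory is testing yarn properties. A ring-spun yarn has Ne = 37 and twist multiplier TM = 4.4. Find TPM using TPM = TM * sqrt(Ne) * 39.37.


Formula: TPM = TM * sqrt(Ne) * 39.37
Step 1: sqrt(Ne) = sqrt(37) = 6.0828
Step 2: TM * sqrt(Ne) = 4.4 * 6.0828 = 26.7643
Step 3: TPM = 26.7643 * 39.37 = 1054 twists/m

1054 twists/m


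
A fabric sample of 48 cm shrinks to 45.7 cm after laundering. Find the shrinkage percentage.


Formula: Shrinkage% = ((L_before - L_after) / L_before) * 100
Step 1: Shrinkage = 48 - 45.7 = 2.3 cm
Step 2: Shrinkage% = (2.3 / 48) * 100
Step 3: Shrinkage% = 0.047917 * 100 = 4.7917% ≈ 4.8%

4.8%


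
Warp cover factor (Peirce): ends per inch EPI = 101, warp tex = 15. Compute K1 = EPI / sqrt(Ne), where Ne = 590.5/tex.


Formula: K1 = EPI / sqrt(Ne), with Ne = 590.5 / tex_warp
Step 1: Ne = 590.5 / 15 = 39.367
Step 2: sqrt(Ne) = sqrt(39.367) = 6.2743
Step 3: K1 = 101 / 6.2743 = 16.1

16.1


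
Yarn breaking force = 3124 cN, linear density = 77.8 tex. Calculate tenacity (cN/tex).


Formula: Tenacity = Breaking force / Linear density
Tenacity = 3124 cN / 77.8 tex
Tenacity = 40.15 cN/tex

40.15 cN/tex


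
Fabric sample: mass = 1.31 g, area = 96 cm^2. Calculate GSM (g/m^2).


Formula: GSM = mass_g / area_m2
Step 1: Convert area: 96 cm^2 = 96 / 10000 = 0.0096 m^2
Step 2: GSM = 1.31 g / 0.0096 m^2 = 136.5 g/m^2

136.5 g/m^2


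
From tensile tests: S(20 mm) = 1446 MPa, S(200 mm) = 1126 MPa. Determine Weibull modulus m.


Formula: m = ln(L1/L2) / ln(S2/S1)
Step 1: ln(L1/L2) = ln(20/200) = -2.30259
Step 2: S2/S1 = 1126/1446 = 0.7787
Step 3: ln(S2/S1) = ln(0.7787) = -0.25013
Step 4: m = -2.30259 / -0.25013 = 9.21

9.21 (Weibull m)


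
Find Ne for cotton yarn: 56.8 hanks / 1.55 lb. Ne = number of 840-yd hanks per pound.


Formula: Ne = hanks / mass_lb
Substituting: Ne = 56.8 / 1.55
Ne = 36.6

36.6 Ne


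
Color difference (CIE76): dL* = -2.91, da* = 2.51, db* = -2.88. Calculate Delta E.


Formula: Delta E = sqrt(dL*^2 + da*^2 + db*^2)
Step 1: dL*^2 = (-2.91)^2 = 8.4681
Step 2: da*^2 = 2.51^2 = 6.3001
Step 3: db*^2 = (-2.88)^2 = 8.2944
Step 4: Sum = 8.4681 + 6.3001 + 8.2944 = 23.0626
Step 5: Delta E = sqrt(23.0626) = 4.8

4.8 Delta E


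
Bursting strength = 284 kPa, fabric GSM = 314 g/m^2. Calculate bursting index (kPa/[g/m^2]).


Formula: Bursting Index = Bursting Strength / Fabric GSM
BI = 284 kPa / 314 g/m^2
BI = 0.904 kPa/(g/m^2)

0.904 kPa/(g/m^2)


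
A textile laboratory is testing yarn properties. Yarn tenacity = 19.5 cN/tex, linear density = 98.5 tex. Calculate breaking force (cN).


Formula: Breaking force = Tenacity * Linear density
F = 19.5 cN/tex * 98.5 tex
F = 1920.75 cN

1920.75 cN


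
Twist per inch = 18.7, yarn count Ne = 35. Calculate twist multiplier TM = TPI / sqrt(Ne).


Formula: TM = TPI / sqrt(Ne)
Step 1: sqrt(Ne) = sqrt(35) = 5.9161
Step 2: TM = 18.7 / 5.9161 = 3.16

3.16 TM


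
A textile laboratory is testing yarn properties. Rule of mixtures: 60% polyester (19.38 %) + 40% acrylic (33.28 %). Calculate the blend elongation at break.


Formula: Blend property = (fraction_A * property_A) + (fraction_B * property_B)
Step 1: Contribution A = 60/100 * 19.38 % = 11.628 %
Step 2: Contribution B = 40/100 * 33.28 % = 13.312 %
Step 3: Blend elongation at break = 11.628 + 13.312 = 24.94 %

24.94 %


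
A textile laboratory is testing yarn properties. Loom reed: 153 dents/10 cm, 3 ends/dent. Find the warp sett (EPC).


Formula: EPC = (dents per 10 cm * ends per dent) / 10
Step 1: Total ends per 10 cm = 153 * 3 = 459
Step 2: EPC = 459 / 10 = 45.9 ends/cm

45.9 ends/cm


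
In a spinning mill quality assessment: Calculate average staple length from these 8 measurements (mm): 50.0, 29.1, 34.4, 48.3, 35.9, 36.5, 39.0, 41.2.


Formula: Mean = sum of lengths / count
Sum = 50.0 + 29.1 + 34.4 + 48.3 + 35.9 + 36.5 + 39.0 + 41.2
Sum = 314.4 mm
Mean = 314.4 / 8 = 39.30 mm

39.30 mm


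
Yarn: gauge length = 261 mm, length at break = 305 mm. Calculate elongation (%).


Formula: Elongation (%) = ((L_break - L0) / L0) * 100
Step 1: Extension = 305 - 261 = 44 mm
Step 2: Elongation = (44 / 261) * 100
Step 3: Elongation = 0.168582 * 100 = 16.8582% ≈ 16.9%

16.9%
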